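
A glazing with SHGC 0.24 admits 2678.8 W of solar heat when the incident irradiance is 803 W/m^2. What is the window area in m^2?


Rearrange Q = Area * SHGC * Irradiance:
  Area = Q / (SHGC * Irradiance)
  Area = 2678.8 / (0.24 * 803) = 13.9 m^2

13.9 m^2


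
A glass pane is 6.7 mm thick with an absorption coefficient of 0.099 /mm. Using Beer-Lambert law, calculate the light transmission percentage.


Beer-Lambert law: T = exp(-alpha * thickness)
  exponent = -0.099 * 6.7 = -0.6633
  T = exp(-0.6633) = 0.5151
  Percentage = 0.5151 * 100 = 51.51%

51.51%


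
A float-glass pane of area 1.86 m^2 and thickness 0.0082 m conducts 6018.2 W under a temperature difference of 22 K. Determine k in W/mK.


Fourier's law rearranged: k = Q * t / (A * dT)
  Numerator = 6018.2 * 0.0082 = 49.34924
  Denominator = 1.86 * 22 = 40.92
  k = 49.34924 / 40.92 = 1.206 W/mK

1.206 W/mK


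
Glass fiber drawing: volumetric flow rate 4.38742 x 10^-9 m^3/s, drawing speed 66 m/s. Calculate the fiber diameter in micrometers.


Cross-sectional area from continuity:
  A = Q / v = 4.38742 x 10^-9 / 66 = 6.647606 x 10^-11 m^2
Diameter from circular cross-section:
  d = sqrt(4A / pi) * 10^6 (m -> um)
  d = sqrt(4 * 6.647606 x 10^-11 / pi) * 10^6 = 9.2 um

9.2 um


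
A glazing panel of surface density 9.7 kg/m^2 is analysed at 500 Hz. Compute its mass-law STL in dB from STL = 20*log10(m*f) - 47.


Mass law: STL = 20 * log10(m * f) - 47
  m * f = 9.7 * 500 = 4850
  log10(4850) = 3.68574
  STL = 20 * 3.68574 - 47 = 73.7148 - 47 = 26.7 dB

26.7 dB


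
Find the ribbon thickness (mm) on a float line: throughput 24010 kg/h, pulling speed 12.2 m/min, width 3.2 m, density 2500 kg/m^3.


Ribbon cross-section from mass balance:
  Volume rate = throughput / density = 24010 / 2500 = 9.604 m^3/h
  thickness = volume rate / (speed * 60 * width), i.e.
  thickness = throughput / (60 * speed * width * density) * 1000
  thickness = 24010 / (60 * 12.2 * 3.2 * 2500) * 1000 = 4.1 mm

4.1 mm


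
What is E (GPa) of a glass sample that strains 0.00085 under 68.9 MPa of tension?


Young's modulus: E = stress / strain
  E = 68.9 MPa / 0.00085 = 81058.82 MPa
Convert to GPa: 81058.82 / 1000 = 81.06 GPa

81.06 GPa


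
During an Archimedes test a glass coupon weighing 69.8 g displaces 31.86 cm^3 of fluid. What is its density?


Use the definition of density:
  rho = mass / volume
  rho = 69.8 / 31.86 = 2.191 g/cm^3

2.191 g/cm^3


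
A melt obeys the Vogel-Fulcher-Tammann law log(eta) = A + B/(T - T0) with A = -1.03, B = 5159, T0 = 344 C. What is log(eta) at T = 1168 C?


VFT equation: log(eta) = A + B / (T - T0)
  T - T0 = 1168 - 344 = 824
  B / (T - T0) = 5159 / 824 = 6.261
  log(eta) = -1.03 + 6.261 = 5.231

5.231


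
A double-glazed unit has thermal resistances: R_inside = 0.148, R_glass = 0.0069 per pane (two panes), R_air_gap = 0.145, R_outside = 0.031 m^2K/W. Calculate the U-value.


Total thermal resistance (series):
  R_total = R_in + R_glass + R_air + R_glass + R_out
  R_total = 0.148 + 0.0069 + 0.145 + 0.0069 + 0.031 = 0.3378 m^2K/W
U-value = 1 / R_total = 1 / 0.3378 = 2.96 W/m^2K

2.96 W/m^2K


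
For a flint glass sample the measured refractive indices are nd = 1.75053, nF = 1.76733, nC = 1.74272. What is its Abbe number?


Abbe number formula: Vd = (nd - 1) / (nF - nC)
  nd - 1 = 1.75053 - 1 = 0.75053
  nF - nC = 1.76733 - 1.74272 = 0.02461
  Vd = 0.75053 / 0.02461 = 30.5

30.5


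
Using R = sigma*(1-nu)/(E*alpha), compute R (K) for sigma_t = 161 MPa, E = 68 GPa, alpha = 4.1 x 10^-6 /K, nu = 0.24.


Thermal shock resistance: R = sigma * (1 - nu) / (E * alpha)
  Numerator = 161 * (1 - 0.24) = 122.36
  Denominator = 68 * 1000 * (4.1 x 10^-6) = 0.2788
  R = 122.36 / 0.2788 = 438.9 K

438.9 K


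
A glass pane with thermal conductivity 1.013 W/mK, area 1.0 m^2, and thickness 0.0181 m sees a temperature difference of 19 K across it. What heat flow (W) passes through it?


Fourier's law: Q = k * A * dT / t
  Q = 1.013 * 1.0 * 19 / 0.0181
  Q = 19.247 / 0.0181 = 1063.4 W

1063.4 W


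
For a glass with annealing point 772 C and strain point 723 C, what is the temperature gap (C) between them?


Gap = T_anneal - T_strain:
  gap = 772 - 723 = 49 C

49 C


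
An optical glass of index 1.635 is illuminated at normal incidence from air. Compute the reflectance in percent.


Fresnel reflectance at normal incidence:
  R = ((n - 1)/(n + 1))^2
  (n - 1)/(n + 1) = (1.635 - 1)/(1.635 + 1) = 0.240987
  R = 0.240987^2 = 0.0580747
  R(%) = 0.0580747 * 100 = 5.807%

5.807%


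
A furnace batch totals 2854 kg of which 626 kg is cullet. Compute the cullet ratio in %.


Cullet ratio = (cullet mass / total batch mass) * 100
  Ratio = 626 / 2854 * 100 = 21.93%

21.93%


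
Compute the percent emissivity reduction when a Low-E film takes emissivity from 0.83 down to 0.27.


Percentage reduction = (1 - coated/uncoated) * 100
  Ratio = 0.27 / 0.83 = 0.3253
  Reduction = (1 - 0.3253) * 100 = 67.5%

67.5%


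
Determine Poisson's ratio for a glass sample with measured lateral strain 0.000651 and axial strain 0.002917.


Poisson's ratio: nu = lateral strain / axial strain
  nu = 0.000651 / 0.002917 = 0.2232

0.2232


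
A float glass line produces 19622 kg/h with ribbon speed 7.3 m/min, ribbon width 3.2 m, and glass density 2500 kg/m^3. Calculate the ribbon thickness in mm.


Ribbon cross-section from mass balance:
  Volume rate = throughput / density = 19622 / 2500 = 7.8488 m^3/h
  thickness = volume rate / (speed * 60 * width), i.e.
  thickness = throughput / (60 * speed * width * density) * 1000
  thickness = 19622 / (60 * 7.3 * 3.2 * 2500) * 1000 = 5.6 mm

5.6 mm


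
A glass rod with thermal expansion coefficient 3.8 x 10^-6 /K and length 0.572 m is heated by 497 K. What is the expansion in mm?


Thermal expansion formula: dL = alpha * L0 * dT
  dL = (3.8 x 10^-6) * 0.572 * 497 = 0.00108028 m
Convert to mm: 0.00108028 * 1000 = 1.0803 mm

1.0803 mm


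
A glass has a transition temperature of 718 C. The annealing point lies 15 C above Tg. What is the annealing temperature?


The annealing temperature is Tg plus the offset:
  T_anneal = 718 + 15 = 733 C

733 C


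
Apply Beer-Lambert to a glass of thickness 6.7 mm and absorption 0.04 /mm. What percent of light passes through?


Beer-Lambert law: T = exp(-alpha * thickness)
  exponent = -0.04 * 6.7 = -0.268
  T = exp(-0.268) = 0.7649
  Percentage = 0.7649 * 100 = 76.49%

76.49%


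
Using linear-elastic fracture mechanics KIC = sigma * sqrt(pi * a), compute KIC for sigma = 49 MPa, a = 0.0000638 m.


Fracture toughness: KIC = sigma * sqrt(pi * a)
  pi * a = pi * 0.0000638 = 0.000200434
  sqrt(pi * a) = 0.014157
  KIC = 49 * 0.014157 = 0.694 MPa*sqrt(m)

0.694 MPa*sqrt(m)


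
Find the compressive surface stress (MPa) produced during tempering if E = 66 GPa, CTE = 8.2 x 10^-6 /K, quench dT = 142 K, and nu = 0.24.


Tempering stress: sigma = E * alpha * dT / (1 - nu)
  E (MPa) = 66 * 1000 = 66000
  Numerator = 66000 * (8.2 x 10^-6) * 142 = 76.8504
  Denominator = 1 - 0.24 = 0.76
  sigma = 76.8504 / 0.76 = 101.1 MPa

101.1 MPa


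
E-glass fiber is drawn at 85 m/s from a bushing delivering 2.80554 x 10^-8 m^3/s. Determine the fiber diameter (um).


Cross-sectional area from continuity:
  A = Q / v = 2.80554 x 10^-8 / 85 = 3.300635 x 10^-10 m^2
Diameter from circular cross-section:
  d = sqrt(4A / pi) * 10^6 (m -> um)
  d = sqrt(4 * 3.300635 x 10^-10 / pi) * 10^6 = 20.5 um

20.5 um


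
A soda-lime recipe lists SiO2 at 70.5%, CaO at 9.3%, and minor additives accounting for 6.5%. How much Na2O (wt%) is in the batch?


Pieces sum to 100%:
  Na2O = 100 - (SiO2 + CaO + others)
  Na2O = 100 - (70.5 + 9.3 + 6.5) = 13.7%

13.7%


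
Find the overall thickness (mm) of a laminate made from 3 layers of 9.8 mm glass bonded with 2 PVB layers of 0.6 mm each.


Total thickness = glass contribution + PVB contribution
  Glass: 3 * 9.8 = 29.4 mm
  PVB: 2 * 0.6 = 1.2 mm
  Total = 29.4 + 1.2 = 30.6 mm

30.6 mm


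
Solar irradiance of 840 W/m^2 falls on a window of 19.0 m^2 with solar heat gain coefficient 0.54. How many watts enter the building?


Solar heat gain: Q = Area * SHGC * Irradiance
  Q = 19.0 * 0.54 * 840 = 8618.4 W

8618.4 W


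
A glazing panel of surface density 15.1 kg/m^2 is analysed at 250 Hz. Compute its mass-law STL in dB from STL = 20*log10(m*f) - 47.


Mass law: STL = 20 * log10(m * f) - 47
  m * f = 15.1 * 250 = 3775
  log10(3775) = 3.57692
  STL = 20 * 3.57692 - 47 = 71.5384 - 47 = 24.5 dB

24.5 dB


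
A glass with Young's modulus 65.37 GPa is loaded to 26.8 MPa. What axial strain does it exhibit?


Rearrange E = sigma / epsilon:
  epsilon = sigma / E
  E (MPa) = 65.37 * 1000 = 65370
  epsilon = 26.8 / 65370 = 0.00041

0.00041


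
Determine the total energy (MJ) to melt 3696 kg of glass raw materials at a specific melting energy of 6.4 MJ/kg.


Total energy = mass * specific energy
  E = 3696 * 6.4 = 23654.4 MJ

23654.4 MJ


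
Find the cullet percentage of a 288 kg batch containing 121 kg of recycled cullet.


Cullet ratio = (cullet mass / total batch mass) * 100
  Ratio = 121 / 288 * 100 = 42.01%

42.01%


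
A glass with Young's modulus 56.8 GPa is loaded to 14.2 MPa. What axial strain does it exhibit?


Rearrange E = sigma / epsilon:
  epsilon = sigma / E
  E (MPa) = 56.8 * 1000 = 56800
  epsilon = 14.2 / 56800 = 0.00025

0.00025


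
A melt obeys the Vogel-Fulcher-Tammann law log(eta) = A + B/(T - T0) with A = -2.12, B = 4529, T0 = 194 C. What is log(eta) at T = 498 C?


VFT equation: log(eta) = A + B / (T - T0)
  T - T0 = 498 - 194 = 304
  B / (T - T0) = 4529 / 304 = 14.898
  log(eta) = -2.12 + 14.898 = 12.778

12.778


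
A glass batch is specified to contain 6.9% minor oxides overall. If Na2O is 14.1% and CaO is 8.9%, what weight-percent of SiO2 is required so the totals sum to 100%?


Known pieces sum to 100%:
  SiO2 = 100 - (others + Na2O + CaO)
  SiO2 = 100 - (6.9 + 14.1 + 8.9) = 70.1%

70.1%


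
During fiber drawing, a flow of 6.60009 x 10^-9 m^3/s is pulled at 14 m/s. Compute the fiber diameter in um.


Cross-sectional area from continuity:
  A = Q / v = 6.60009 x 10^-9 / 14 = 4.71435 x 10^-10 m^2
Diameter from circular cross-section:
  d = sqrt(4A / pi) * 10^6 (m -> um)
  d = sqrt(4 * 4.71435 x 10^-10 / pi) * 10^6 = 24.5 um

24.5 um


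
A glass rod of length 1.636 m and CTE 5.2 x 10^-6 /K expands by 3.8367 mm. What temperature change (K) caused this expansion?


Rearrange dL = alpha * L0 * dT for dT:
  dT = dL / (alpha * L0)
  dL (m) = 3.8367 / 1000 = 0.0038367
  dT = 0.0038367 / ((5.2 x 10^-6) * 1.636) = 451.0 K

451.0 K


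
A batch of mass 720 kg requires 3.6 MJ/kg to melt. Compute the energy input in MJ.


Total energy = mass * specific energy
  E = 720 * 3.6 = 2592 MJ

2592 MJ


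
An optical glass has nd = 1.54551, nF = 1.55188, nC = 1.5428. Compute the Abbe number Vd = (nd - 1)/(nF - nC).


Abbe number formula: Vd = (nd - 1) / (nF - nC)
  nd - 1 = 1.54551 - 1 = 0.54551
  nF - nC = 1.55188 - 1.5428 = 0.00908
  Vd = 0.54551 / 0.00908 = 60.08

60.08


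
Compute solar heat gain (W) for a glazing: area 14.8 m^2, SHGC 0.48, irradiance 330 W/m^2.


Solar heat gain: Q = Area * SHGC * Irradiance
  Q = 14.8 * 0.48 * 330 = 2344.3 W

2344.3 W


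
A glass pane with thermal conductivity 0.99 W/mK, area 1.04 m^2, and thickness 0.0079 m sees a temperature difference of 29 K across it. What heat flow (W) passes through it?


Fourier's law: Q = k * A * dT / t
  Q = 0.99 * 1.04 * 29 / 0.0079
  Q = 29.8584 / 0.0079 = 3779.5 W

3779.5 W


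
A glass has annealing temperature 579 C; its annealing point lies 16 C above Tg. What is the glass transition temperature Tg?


Rearrange T_anneal = Tg + offset for Tg:
  Tg = T_anneal - offset = 579 - 16 = 563 C

563 C


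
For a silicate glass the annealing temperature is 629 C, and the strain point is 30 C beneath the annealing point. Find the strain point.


Strain point = annealing point - difference:
  T_strain = 629 - 30 = 599 C

599 C


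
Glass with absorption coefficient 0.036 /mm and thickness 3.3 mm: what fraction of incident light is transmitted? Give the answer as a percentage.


Beer-Lambert law: T = exp(-alpha * thickness)
  exponent = -0.036 * 3.3 = -0.1188
  T = exp(-0.1188) = 0.888
  Percentage = 0.888 * 100 = 88.8%

88.8%


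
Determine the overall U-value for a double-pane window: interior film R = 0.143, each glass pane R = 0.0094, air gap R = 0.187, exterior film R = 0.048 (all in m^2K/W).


Total thermal resistance (series):
  R_total = R_in + R_glass + R_air + R_glass + R_out
  R_total = 0.143 + 0.0094 + 0.187 + 0.0094 + 0.048 = 0.3968 m^2K/W
U-value = 1 / R_total = 1 / 0.3968 = 2.52 W/m^2K

2.52 W/m^2K


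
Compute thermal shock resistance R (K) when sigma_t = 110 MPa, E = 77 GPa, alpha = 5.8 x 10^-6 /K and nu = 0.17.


Thermal shock resistance: R = sigma * (1 - nu) / (E * alpha)
  Numerator = 110 * (1 - 0.17) = 91.3
  Denominator = 77 * 1000 * (5.8 x 10^-6) = 0.4466
  R = 91.3 / 0.4466 = 204.4 K

204.4 K


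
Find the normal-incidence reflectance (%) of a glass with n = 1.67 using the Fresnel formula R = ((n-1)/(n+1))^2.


Fresnel reflectance at normal incidence:
  R = ((n - 1)/(n + 1))^2
  (n - 1)/(n + 1) = (1.67 - 1)/(1.67 + 1) = 0.250936
  R = 0.250936^2 = 0.0629689
  R(%) = 0.0629689 * 100 = 6.297%

6.297%


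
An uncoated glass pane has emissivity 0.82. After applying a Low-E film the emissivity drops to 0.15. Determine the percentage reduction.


Percentage reduction = (1 - coated/uncoated) * 100
  Ratio = 0.15 / 0.82 = 0.1829
  Reduction = (1 - 0.1829) * 100 = 81.7%

81.7%


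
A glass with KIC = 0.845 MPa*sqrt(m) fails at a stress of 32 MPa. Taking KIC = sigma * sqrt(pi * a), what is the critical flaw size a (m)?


Rearrange KIC = sigma * sqrt(pi * a):
  sqrt(pi * a) = KIC / sigma
  sqrt(pi * a) = 0.845 / 32 = 0.026406
  a = (KIC / sigma)^2 / pi
  a = 0.026406^2 / pi = 0.000222 m

0.000222 m


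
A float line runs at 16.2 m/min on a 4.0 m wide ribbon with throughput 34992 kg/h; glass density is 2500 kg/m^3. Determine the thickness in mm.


Ribbon cross-section from mass balance:
  Volume rate = throughput / density = 34992 / 2500 = 13.9968 m^3/h
  thickness = volume rate / (speed * 60 * width), i.e.
  thickness = throughput / (60 * speed * width * density) * 1000
  thickness = 34992 / (60 * 16.2 * 4.0 * 2500) * 1000 = 3.6 mm

3.6 mm


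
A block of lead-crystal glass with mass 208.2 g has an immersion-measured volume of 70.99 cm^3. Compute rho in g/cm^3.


Use the definition of density:
  rho = mass / volume
  rho = 208.2 / 70.99 = 2.933 g/cm^3

2.933 g/cm^3


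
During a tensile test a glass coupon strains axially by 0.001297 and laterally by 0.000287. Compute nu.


Poisson's ratio: nu = lateral strain / axial strain
  nu = 0.000287 / 0.001297 = 0.2213

0.2213


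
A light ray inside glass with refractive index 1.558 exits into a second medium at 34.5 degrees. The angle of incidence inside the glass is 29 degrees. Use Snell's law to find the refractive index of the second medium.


Apply Snell's law: n1 * sin(theta1) = n2 * sin(theta2)
  n2 = n1 * sin(theta1) / sin(theta2)
  sin(29) = 0.48481
  sin(34.5) = 0.566406
  n2 = 1.558 * 0.48481 / 0.566406 = 1.3336

1.3336


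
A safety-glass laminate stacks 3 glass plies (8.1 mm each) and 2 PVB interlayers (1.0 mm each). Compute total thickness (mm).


Total thickness = glass contribution + PVB contribution
  Glass: 3 * 8.1 = 24.3 mm
  PVB: 2 * 1.0 = 2.0 mm
  Total = 24.3 + 2.0 = 26.3 mm

26.3 mm


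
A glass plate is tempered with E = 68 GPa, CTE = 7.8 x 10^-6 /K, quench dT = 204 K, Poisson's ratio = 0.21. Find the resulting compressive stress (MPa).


Tempering stress: sigma = E * alpha * dT / (1 - nu)
  E (MPa) = 68 * 1000 = 68000
  Numerator = 68000 * (7.8 x 10^-6) * 204 = 108.2016
  Denominator = 1 - 0.21 = 0.79
  sigma = 108.2016 / 0.79 = 137.0 MPa

137.0 MPa


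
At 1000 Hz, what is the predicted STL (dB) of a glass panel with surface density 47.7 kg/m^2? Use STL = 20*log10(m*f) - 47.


Mass law: STL = 20 * log10(m * f) - 47
  m * f = 47.7 * 1000 = 47700
  log10(47700) = 4.67852
  STL = 20 * 4.67852 - 47 = 93.5704 - 47 = 46.6 dB

46.6 dB


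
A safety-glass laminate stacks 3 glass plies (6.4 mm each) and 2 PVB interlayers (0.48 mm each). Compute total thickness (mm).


Total thickness = glass contribution + PVB contribution
  Glass: 3 * 6.4 = 19.2 mm
  PVB: 2 * 0.48 = 0.96 mm
  Total = 19.2 + 0.96 = 20.16 mm

20.16 mm


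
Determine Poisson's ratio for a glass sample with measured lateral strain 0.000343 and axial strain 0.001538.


Poisson's ratio: nu = lateral strain / axial strain
  nu = 0.000343 / 0.001538 = 0.223

0.223


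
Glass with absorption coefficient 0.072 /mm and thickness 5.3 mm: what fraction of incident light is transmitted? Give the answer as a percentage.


Beer-Lambert law: T = exp(-alpha * thickness)
  exponent = -0.072 * 5.3 = -0.3816
  T = exp(-0.3816) = 0.6828
  Percentage = 0.6828 * 100 = 68.28%

68.28%


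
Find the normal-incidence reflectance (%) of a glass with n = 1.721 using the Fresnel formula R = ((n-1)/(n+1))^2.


Fresnel reflectance at normal incidence:
  R = ((n - 1)/(n + 1))^2
  (n - 1)/(n + 1) = (1.721 - 1)/(1.721 + 1) = 0.264976
  R = 0.264976^2 = 0.0702123
  R(%) = 0.0702123 * 100 = 7.021%

7.021%


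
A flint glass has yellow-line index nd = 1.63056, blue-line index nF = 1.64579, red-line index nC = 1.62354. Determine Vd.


Abbe number formula: Vd = (nd - 1) / (nF - nC)
  nd - 1 = 1.63056 - 1 = 0.63056
  nF - nC = 1.64579 - 1.62354 = 0.02225
  Vd = 0.63056 / 0.02225 = 28.34

28.34


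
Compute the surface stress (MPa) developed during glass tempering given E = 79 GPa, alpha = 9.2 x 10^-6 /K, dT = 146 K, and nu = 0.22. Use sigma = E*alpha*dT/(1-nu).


Tempering stress: sigma = E * alpha * dT / (1 - nu)
  E (MPa) = 79 * 1000 = 79000
  Numerator = 79000 * (9.2 x 10^-6) * 146 = 106.1128
  Denominator = 1 - 0.22 = 0.78
  sigma = 106.1128 / 0.78 = 136.0 MPa

136.0 MPa


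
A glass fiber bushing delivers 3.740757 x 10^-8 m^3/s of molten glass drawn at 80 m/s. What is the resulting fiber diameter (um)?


Cross-sectional area from continuity:
  A = Q / v = 3.740757 x 10^-8 / 80 = 4.675946 x 10^-10 m^2
Diameter from circular cross-section:
  d = sqrt(4A / pi) * 10^6 (m -> um)
  d = sqrt(4 * 4.675946 x 10^-10 / pi) * 10^6 = 24.4 um

24.4 um


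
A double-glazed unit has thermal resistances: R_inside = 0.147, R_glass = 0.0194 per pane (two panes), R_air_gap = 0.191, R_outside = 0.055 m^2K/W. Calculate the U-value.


Total thermal resistance (series):
  R_total = R_in + R_glass + R_air + R_glass + R_out
  R_total = 0.147 + 0.0194 + 0.191 + 0.0194 + 0.055 = 0.4318 m^2K/W
U-value = 1 / R_total = 1 / 0.4318 = 2.316 W/m^2K

2.316 W/m^2K


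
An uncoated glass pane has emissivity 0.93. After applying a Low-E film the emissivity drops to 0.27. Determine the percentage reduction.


Percentage reduction = (1 - coated/uncoated) * 100
  Ratio = 0.27 / 0.93 = 0.2903
  Reduction = (1 - 0.2903) * 100 = 71.0%

71.0%


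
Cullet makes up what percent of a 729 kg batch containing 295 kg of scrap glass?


Cullet ratio = (cullet mass / total batch mass) * 100
  Ratio = 295 / 729 * 100 = 40.47%

40.47%


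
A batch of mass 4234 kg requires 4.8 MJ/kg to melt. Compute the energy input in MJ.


Total energy = mass * specific energy
  E = 4234 * 4.8 = 20323.2 MJ

20323.2 MJ


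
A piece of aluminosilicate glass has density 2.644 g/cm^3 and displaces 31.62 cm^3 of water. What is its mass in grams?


Rearrange rho = m / V:
  m = rho * V
  m = 2.644 * 31.62 = 83.603 g

83.603 g


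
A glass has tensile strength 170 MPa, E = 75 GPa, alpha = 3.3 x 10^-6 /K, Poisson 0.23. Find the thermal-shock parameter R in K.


Thermal shock resistance: R = sigma * (1 - nu) / (E * alpha)
  Numerator = 170 * (1 - 0.23) = 130.9
  Denominator = 75 * 1000 * (3.3 x 10^-6) = 0.2475
  R = 130.9 / 0.2475 = 528.9 K

528.9 K


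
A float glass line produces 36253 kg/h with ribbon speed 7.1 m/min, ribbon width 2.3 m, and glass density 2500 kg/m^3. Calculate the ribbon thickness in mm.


Ribbon cross-section from mass balance:
  Volume rate = throughput / density = 36253 / 2500 = 14.5012 m^3/h
  thickness = volume rate / (speed * 60 * width), i.e.
  thickness = throughput / (60 * speed * width * density) * 1000
  thickness = 36253 / (60 * 7.1 * 2.3 * 2500) * 1000 = 14.8 mm

14.8 mm


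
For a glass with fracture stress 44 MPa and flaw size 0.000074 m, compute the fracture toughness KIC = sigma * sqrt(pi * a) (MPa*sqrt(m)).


Fracture toughness: KIC = sigma * sqrt(pi * a)
  pi * a = pi * 0.000074 = 0.000232478
  sqrt(pi * a) = 0.015247
  KIC = 44 * 0.015247 = 0.671 MPa*sqrt(m)

0.671 MPa*sqrt(m)


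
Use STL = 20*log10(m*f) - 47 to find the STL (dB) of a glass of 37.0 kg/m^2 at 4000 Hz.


Mass law: STL = 20 * log10(m * f) - 47
  m * f = 37.0 * 4000 = 148000
  log10(148000) = 5.17026
  STL = 20 * 5.17026 - 47 = 103.4052 - 47 = 56.4 dB

56.4 dB


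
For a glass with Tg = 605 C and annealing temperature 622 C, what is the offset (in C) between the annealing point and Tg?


Offset = T_anneal - Tg:
  offset = 622 - 605 = 17 C

17 C


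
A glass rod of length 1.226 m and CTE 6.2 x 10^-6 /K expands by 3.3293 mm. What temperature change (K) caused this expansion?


Rearrange dL = alpha * L0 * dT for dT:
  dT = dL / (alpha * L0)
  dL (m) = 3.3293 / 1000 = 0.0033293
  dT = 0.0033293 / ((6.2 x 10^-6) * 1.226) = 438.0 K

438.0 K


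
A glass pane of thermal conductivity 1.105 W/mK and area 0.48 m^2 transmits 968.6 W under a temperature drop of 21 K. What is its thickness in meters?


Fourier's law: t = k * A * dT / Q
  t = 1.105 * 0.48 * 21 / 968.6
  t = 11.1384 / 968.6 = 0.0115 m

0.0115 m


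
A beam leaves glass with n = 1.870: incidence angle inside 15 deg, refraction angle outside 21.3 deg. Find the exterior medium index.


Apply Snell's law: n1 * sin(theta1) = n2 * sin(theta2)
  n2 = n1 * sin(theta1) / sin(theta2)
  sin(15) = 0.258819
  sin(21.3) = 0.363251
  n2 = 1.870 * 0.258819 / 0.363251 = 1.3324

1.3324


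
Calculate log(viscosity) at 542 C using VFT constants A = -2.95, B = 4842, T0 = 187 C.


VFT equation: log(eta) = A + B / (T - T0)
  T - T0 = 542 - 187 = 355
  B / (T - T0) = 4842 / 355 = 13.639
  log(eta) = -2.95 + 13.639 = 10.689

10.689


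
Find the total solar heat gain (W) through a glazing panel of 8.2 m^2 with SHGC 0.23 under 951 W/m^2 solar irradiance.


Solar heat gain: Q = Area * SHGC * Irradiance
  Q = 8.2 * 0.23 * 951 = 1793.6 W

1793.6 W


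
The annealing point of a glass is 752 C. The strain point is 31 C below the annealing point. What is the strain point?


Strain point = annealing point - difference:
  T_strain = 752 - 31 = 721 C

721 C


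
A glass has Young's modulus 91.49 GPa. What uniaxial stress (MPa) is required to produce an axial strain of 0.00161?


Rearrange E = sigma / epsilon:
  sigma = E * epsilon
  E (MPa) = 91.49 * 1000 = 91490
  sigma = 91490 * 0.00161 = 147.3 MPa

147.3 MPa


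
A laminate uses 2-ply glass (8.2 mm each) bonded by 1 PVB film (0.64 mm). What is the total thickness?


Total thickness = glass contribution + PVB contribution
  Glass: 2 * 8.2 = 16.4 mm
  PVB: 1 * 0.64 = 0.64 mm
  Total = 16.4 + 0.64 = 17.04 mm

17.04 mm


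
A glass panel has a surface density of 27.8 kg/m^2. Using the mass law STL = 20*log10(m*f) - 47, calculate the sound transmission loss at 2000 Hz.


Mass law: STL = 20 * log10(m * f) - 47
  m * f = 27.8 * 2000 = 55600
  log10(55600) = 4.74507
  STL = 20 * 4.74507 - 47 = 94.9014 - 47 = 47.9 dB

47.9 dB


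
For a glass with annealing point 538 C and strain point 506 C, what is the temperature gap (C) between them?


Gap = T_anneal - T_strain:
  gap = 538 - 506 = 32 C

32 C


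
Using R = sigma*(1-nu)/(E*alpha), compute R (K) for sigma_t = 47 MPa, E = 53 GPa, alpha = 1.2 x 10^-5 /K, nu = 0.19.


Thermal shock resistance: R = sigma * (1 - nu) / (E * alpha)
  Numerator = 47 * (1 - 0.19) = 38.07
  Denominator = 53 * 1000 * (1.2 x 10^-5) = 0.636
  R = 38.07 / 0.636 = 59.9 K

59.9 K


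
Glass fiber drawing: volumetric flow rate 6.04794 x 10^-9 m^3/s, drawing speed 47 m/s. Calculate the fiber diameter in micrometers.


Cross-sectional area from continuity:
  A = Q / v = 6.04794 x 10^-9 / 47 = 1.286796 x 10^-10 m^2
Diameter from circular cross-section:
  d = sqrt(4A / pi) * 10^6 (m -> um)
  d = sqrt(4 * 1.286796 x 10^-10 / pi) * 10^6 = 12.8 um

12.8 um


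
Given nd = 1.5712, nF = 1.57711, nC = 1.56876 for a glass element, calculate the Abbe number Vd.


Abbe number formula: Vd = (nd - 1) / (nF - nC)
  nd - 1 = 1.5712 - 1 = 0.5712
  nF - nC = 1.57711 - 1.56876 = 0.00835
  Vd = 0.5712 / 0.00835 = 68.41

68.41


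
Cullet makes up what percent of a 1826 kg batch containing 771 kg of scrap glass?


Cullet ratio = (cullet mass / total batch mass) * 100
  Ratio = 771 / 1826 * 100 = 42.22%

42.22%


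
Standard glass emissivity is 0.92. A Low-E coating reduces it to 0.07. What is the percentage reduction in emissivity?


Percentage reduction = (1 - coated/uncoated) * 100
  Ratio = 0.07 / 0.92 = 0.0761
  Reduction = (1 - 0.0761) * 100 = 92.4%

92.4%


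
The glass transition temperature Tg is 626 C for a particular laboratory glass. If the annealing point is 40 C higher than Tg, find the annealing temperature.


The annealing temperature is Tg plus the offset:
  T_anneal = 626 + 40 = 666 C

666 C


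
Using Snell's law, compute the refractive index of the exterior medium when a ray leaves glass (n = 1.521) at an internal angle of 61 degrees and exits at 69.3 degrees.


Apply Snell's law: n1 * sin(theta1) = n2 * sin(theta2)
  n2 = n1 * sin(theta1) / sin(theta2)
  sin(61) = 0.87462
  sin(69.3) = 0.935444
  n2 = 1.521 * 0.87462 / 0.935444 = 1.4221

1.4221


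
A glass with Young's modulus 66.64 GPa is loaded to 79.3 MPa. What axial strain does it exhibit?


Rearrange E = sigma / epsilon:
  epsilon = sigma / E
  E (MPa) = 66.64 * 1000 = 66640
  epsilon = 79.3 / 66640 = 0.00119

0.00119


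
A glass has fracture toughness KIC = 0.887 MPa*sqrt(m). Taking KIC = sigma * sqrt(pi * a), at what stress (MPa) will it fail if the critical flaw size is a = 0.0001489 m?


Rearrange KIC = sigma * sqrt(pi * a):
  sigma = KIC / sqrt(pi * a)
  sqrt(pi * 0.0001489) = 0.021628
  sigma = 0.887 / 0.021628 = 41.01 MPa

41.01 MPa


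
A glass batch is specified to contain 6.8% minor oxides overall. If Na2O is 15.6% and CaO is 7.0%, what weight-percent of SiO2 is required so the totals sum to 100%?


Known pieces sum to 100%:
  SiO2 = 100 - (others + Na2O + CaO)
  SiO2 = 100 - (6.8 + 15.6 + 7.0) = 70.6%

70.6%


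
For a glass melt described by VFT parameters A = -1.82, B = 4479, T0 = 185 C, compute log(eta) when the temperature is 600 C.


VFT equation: log(eta) = A + B / (T - T0)
  T - T0 = 600 - 185 = 415
  B / (T - T0) = 4479 / 415 = 10.793
  log(eta) = -1.82 + 10.793 = 8.973

8.973


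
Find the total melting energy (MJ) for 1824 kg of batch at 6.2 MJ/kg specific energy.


Total energy = mass * specific energy
  E = 1824 * 6.2 = 11308.8 MJ

11308.8 MJ


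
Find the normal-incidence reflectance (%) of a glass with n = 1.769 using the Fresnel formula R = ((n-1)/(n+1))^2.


Fresnel reflectance at normal incidence:
  R = ((n - 1)/(n + 1))^2
  (n - 1)/(n + 1) = (1.769 - 1)/(1.769 + 1) = 0.277718
  R = 0.277718^2 = 0.0771273
  R(%) = 0.0771273 * 100 = 7.713%

7.713%


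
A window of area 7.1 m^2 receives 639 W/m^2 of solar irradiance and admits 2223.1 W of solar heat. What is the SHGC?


Rearrange Q = Area * SHGC * Irradiance:
  SHGC = Q / (Area * Irradiance)
  SHGC = 2223.1 / (7.1 * 639) = 0.49

0.49


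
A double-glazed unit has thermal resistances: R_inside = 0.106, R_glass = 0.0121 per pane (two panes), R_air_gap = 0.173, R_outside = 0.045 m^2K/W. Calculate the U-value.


Total thermal resistance (series):
  R_total = R_in + R_glass + R_air + R_glass + R_out
  R_total = 0.106 + 0.0121 + 0.173 + 0.0121 + 0.045 = 0.3482 m^2K/W
U-value = 1 / R_total = 1 / 0.3482 = 2.872 W/m^2K

2.872 W/m^2K


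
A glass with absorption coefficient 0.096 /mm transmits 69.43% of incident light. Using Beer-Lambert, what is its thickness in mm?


Rearrange T = exp(-alpha * thickness):
  thickness = -ln(T) / alpha
  T = 69.43/100 = 0.6943
  ln(T) = -0.36485
  -ln(T) = 0.36485
  thickness = 0.36485 / 0.096 = 3.8 mm

3.8 mm


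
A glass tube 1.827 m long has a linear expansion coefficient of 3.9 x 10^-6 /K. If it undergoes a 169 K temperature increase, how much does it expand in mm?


Thermal expansion formula: dL = alpha * L0 * dT
  dL = (3.9 x 10^-6) * 1.827 * 169 = 0.00120418 m
Convert to mm: 0.00120418 * 1000 = 1.2042 mm

1.2042 mm


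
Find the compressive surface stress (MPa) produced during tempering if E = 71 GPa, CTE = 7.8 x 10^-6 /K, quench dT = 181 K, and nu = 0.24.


Tempering stress: sigma = E * alpha * dT / (1 - nu)
  E (MPa) = 71 * 1000 = 71000
  Numerator = 71000 * (7.8 x 10^-6) * 181 = 100.2378
  Denominator = 1 - 0.24 = 0.76
  sigma = 100.2378 / 0.76 = 131.9 MPa

131.9 MPa


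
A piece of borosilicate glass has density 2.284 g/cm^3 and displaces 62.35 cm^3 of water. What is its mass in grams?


Rearrange rho = m / V:
  m = rho * V
  m = 2.284 * 62.35 = 142.407 g

142.407 g


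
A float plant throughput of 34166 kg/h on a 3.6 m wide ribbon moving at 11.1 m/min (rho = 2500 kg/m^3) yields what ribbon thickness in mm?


Ribbon cross-section from mass balance:
  Volume rate = throughput / density = 34166 / 2500 = 13.6664 m^3/h
  thickness = volume rate / (speed * 60 * width), i.e.
  thickness = throughput / (60 * speed * width * density) * 1000
  thickness = 34166 / (60 * 11.1 * 3.6 * 2500) * 1000 = 5.7 mm

5.7 mm


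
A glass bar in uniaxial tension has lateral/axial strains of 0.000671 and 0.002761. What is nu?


Poisson's ratio: nu = lateral strain / axial strain
  nu = 0.000671 / 0.002761 = 0.243

0.243


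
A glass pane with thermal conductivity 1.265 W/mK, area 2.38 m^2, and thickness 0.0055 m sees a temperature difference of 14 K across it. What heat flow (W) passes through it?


Fourier's law: Q = k * A * dT / t
  Q = 1.265 * 2.38 * 14 / 0.0055
  Q = 42.1498 / 0.0055 = 7663.6 W

7663.6 W


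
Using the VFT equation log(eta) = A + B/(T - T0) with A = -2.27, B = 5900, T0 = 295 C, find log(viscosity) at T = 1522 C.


VFT equation: log(eta) = A + B / (T - T0)
  T - T0 = 1522 - 295 = 1227
  B / (T - T0) = 5900 / 1227 = 4.808
  log(eta) = -2.27 + 4.808 = 2.538

2.538


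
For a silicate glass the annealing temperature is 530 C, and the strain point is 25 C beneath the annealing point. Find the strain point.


Strain point = annealing point - difference:
  T_strain = 530 - 25 = 505 C

505 C


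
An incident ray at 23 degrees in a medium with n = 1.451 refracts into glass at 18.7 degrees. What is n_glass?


Apply Snell's law: n1 * sin(theta1) = n2 * sin(theta2)
  n2 = n1 * sin(theta1) / sin(theta2)
  sin(23) = 0.390731
  sin(18.7) = 0.320613
  n2 = 1.451 * 0.390731 / 0.320613 = 1.7683

1.7683


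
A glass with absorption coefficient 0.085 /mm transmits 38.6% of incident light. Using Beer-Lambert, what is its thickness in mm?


Rearrange T = exp(-alpha * thickness):
  thickness = -ln(T) / alpha
  T = 38.6/100 = 0.386
  ln(T) = -0.95192
  -ln(T) = 0.95192
  thickness = 0.95192 / 0.085 = 11.2 mm

11.2 mm


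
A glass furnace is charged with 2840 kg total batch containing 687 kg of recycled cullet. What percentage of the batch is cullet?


Cullet ratio = (cullet mass / total batch mass) * 100
  Ratio = 687 / 2840 * 100 = 24.19%

24.19%


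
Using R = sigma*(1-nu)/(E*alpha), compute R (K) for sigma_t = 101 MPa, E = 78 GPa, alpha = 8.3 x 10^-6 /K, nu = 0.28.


Thermal shock resistance: R = sigma * (1 - nu) / (E * alpha)
  Numerator = 101 * (1 - 0.28) = 72.72
  Denominator = 78 * 1000 * (8.3 x 10^-6) = 0.6474
  R = 72.72 / 0.6474 = 112.3 K

112.3 K


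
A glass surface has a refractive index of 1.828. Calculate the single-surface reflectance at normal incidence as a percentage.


Fresnel reflectance at normal incidence:
  R = ((n - 1)/(n + 1))^2
  (n - 1)/(n + 1) = (1.828 - 1)/(1.828 + 1) = 0.292786
  R = 0.292786^2 = 0.0857236
  R(%) = 0.0857236 * 100 = 8.572%

8.572%


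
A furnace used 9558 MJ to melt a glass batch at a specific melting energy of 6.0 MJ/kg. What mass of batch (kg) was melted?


Rearrange E = m * s for m:
  m = E / s
  m = 9558 / 6.0 = 1593.0 kg

1593.0 kg


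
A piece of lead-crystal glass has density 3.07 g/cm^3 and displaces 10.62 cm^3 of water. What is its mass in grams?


Rearrange rho = m / V:
  m = rho * V
  m = 3.07 * 10.62 = 32.603 g

32.603 g


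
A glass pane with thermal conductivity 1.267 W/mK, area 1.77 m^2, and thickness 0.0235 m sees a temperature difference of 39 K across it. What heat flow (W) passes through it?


Fourier's law: Q = k * A * dT / t
  Q = 1.267 * 1.77 * 39 / 0.0235
  Q = 87.46101 / 0.0235 = 3721.7 W

3721.7 W


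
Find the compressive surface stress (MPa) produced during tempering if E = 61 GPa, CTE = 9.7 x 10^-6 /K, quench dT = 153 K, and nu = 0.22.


Tempering stress: sigma = E * alpha * dT / (1 - nu)
  E (MPa) = 61 * 1000 = 61000
  Numerator = 61000 * (9.7 x 10^-6) * 153 = 90.5301
  Denominator = 1 - 0.22 = 0.78
  sigma = 90.5301 / 0.78 = 116.1 MPa

116.1 MPa


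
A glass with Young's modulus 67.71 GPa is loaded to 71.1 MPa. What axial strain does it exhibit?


Rearrange E = sigma / epsilon:
  epsilon = sigma / E
  E (MPa) = 67.71 * 1000 = 67710
  epsilon = 71.1 / 67710 = 0.00105

0.00105


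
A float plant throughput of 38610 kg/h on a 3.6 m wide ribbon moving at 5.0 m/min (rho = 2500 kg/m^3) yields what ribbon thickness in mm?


Ribbon cross-section from mass balance:
  Volume rate = throughput / density = 38610 / 2500 = 15.444 m^3/h
  thickness = volume rate / (speed * 60 * width), i.e.
  thickness = throughput / (60 * speed * width * density) * 1000
  thickness = 38610 / (60 * 5.0 * 3.6 * 2500) * 1000 = 14.3 mm

14.3 mm


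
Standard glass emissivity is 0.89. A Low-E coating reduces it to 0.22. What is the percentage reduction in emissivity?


Percentage reduction = (1 - coated/uncoated) * 100
  Ratio = 0.22 / 0.89 = 0.2472
  Reduction = (1 - 0.2472) * 100 = 75.3%

75.3%


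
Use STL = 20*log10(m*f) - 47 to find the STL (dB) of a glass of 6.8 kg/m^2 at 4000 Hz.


Mass law: STL = 20 * log10(m * f) - 47
  m * f = 6.8 * 4000 = 27200
  log10(27200) = 4.43457
  STL = 20 * 4.43457 - 47 = 88.6914 - 47 = 41.7 dB

41.7 dB


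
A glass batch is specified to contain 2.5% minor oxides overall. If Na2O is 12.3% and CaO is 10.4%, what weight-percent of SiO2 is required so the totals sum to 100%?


Known pieces sum to 100%:
  SiO2 = 100 - (others + Na2O + CaO)
  SiO2 = 100 - (2.5 + 12.3 + 10.4) = 74.8%

74.8%


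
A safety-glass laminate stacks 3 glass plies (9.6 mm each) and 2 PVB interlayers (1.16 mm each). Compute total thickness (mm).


Total thickness = glass contribution + PVB contribution
  Glass: 3 * 9.6 = 28.8 mm
  PVB: 2 * 1.16 = 2.32 mm
  Total = 28.8 + 2.32 = 31.12 mm

31.12 mm


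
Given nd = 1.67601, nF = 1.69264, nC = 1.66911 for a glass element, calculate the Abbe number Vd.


Abbe number formula: Vd = (nd - 1) / (nF - nC)
  nd - 1 = 1.67601 - 1 = 0.67601
  nF - nC = 1.69264 - 1.66911 = 0.02353
  Vd = 0.67601 / 0.02353 = 28.73

28.73


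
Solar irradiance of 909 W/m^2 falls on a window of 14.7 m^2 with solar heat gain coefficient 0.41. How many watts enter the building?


Solar heat gain: Q = Area * SHGC * Irradiance
  Q = 14.7 * 0.41 * 909 = 5478.5 W

5478.5 W


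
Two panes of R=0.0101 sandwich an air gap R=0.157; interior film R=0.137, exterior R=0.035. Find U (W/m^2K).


Total thermal resistance (series):
  R_total = R_in + R_glass + R_air + R_glass + R_out
  R_total = 0.137 + 0.0101 + 0.157 + 0.0101 + 0.035 = 0.3492 m^2K/W
U-value = 1 / R_total = 1 / 0.3492 = 2.864 W/m^2K

2.864 W/m^2K


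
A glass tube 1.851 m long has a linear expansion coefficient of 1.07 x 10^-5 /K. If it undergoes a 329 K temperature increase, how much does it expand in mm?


Thermal expansion formula: dL = alpha * L0 * dT
  dL = (1.07 x 10^-5) * 1.851 * 329 = 0.00651608 m
Convert to mm: 0.00651608 * 1000 = 6.5161 mm

6.5161 mm


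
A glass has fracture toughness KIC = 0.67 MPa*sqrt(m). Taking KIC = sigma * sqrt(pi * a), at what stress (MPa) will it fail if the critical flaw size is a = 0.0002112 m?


Rearrange KIC = sigma * sqrt(pi * a):
  sigma = KIC / sqrt(pi * a)
  sqrt(pi * 0.0002112) = 0.025759
  sigma = 0.67 / 0.025759 = 26.01 MPa

26.01 MPa


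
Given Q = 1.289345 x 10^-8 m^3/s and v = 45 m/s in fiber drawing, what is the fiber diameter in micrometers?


Cross-sectional area from continuity:
  A = Q / v = 1.289345 x 10^-8 / 45 = 2.865211 x 10^-10 m^2
Diameter from circular cross-section:
  d = sqrt(4A / pi) * 10^6 (m -> um)
  d = sqrt(4 * 2.865211 x 10^-10 / pi) * 10^6 = 19.1 um

19.1 um


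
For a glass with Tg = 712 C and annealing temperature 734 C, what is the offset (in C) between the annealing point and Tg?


Offset = T_anneal - Tg:
  offset = 734 - 712 = 22 C

22 C


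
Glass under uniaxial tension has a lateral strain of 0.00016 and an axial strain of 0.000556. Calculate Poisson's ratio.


Poisson's ratio: nu = lateral strain / axial strain
  nu = 0.00016 / 0.000556 = 0.2878

0.2878


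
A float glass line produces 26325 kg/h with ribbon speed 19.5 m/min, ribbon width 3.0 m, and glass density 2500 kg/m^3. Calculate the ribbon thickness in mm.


Ribbon cross-section from mass balance:
  Volume rate = throughput / density = 26325 / 2500 = 10.53 m^3/h
  thickness = volume rate / (speed * 60 * width), i.e.
  thickness = throughput / (60 * speed * width * density) * 1000
  thickness = 26325 / (60 * 19.5 * 3.0 * 2500) * 1000 = 3.0 mm

3.0 mm


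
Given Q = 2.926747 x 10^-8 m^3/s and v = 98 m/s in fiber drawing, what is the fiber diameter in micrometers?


Cross-sectional area from continuity:
  A = Q / v = 2.926747 x 10^-8 / 98 = 2.986477 x 10^-10 m^2
Diameter from circular cross-section:
  d = sqrt(4A / pi) * 10^6 (m -> um)
  d = sqrt(4 * 2.986477 x 10^-10 / pi) * 10^6 = 19.5 um

19.5 um


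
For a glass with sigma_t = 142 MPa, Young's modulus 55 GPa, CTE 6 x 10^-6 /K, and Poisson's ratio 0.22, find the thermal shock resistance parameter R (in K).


Thermal shock resistance: R = sigma * (1 - nu) / (E * alpha)
  Numerator = 142 * (1 - 0.22) = 110.76
  Denominator = 55 * 1000 * (6 x 10^-6) = 0.33
  R = 110.76 / 0.33 = 335.6 K

335.6 K


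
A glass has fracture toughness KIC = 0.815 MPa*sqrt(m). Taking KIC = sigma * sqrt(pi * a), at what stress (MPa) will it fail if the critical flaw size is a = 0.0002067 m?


Rearrange KIC = sigma * sqrt(pi * a):
  sigma = KIC / sqrt(pi * a)
  sqrt(pi * 0.0002067) = 0.025483
  sigma = 0.815 / 0.025483 = 31.98 MPa

31.98 MPa


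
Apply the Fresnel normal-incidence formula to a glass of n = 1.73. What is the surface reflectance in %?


Fresnel reflectance at normal incidence:
  R = ((n - 1)/(n + 1))^2
  (n - 1)/(n + 1) = (1.73 - 1)/(1.73 + 1) = 0.267399
  R = 0.267399^2 = 0.0715022
  R(%) = 0.0715022 * 100 = 7.15%

7.15%


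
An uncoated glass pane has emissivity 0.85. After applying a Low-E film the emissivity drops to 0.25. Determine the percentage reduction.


Percentage reduction = (1 - coated/uncoated) * 100
  Ratio = 0.25 / 0.85 = 0.2941
  Reduction = (1 - 0.2941) * 100 = 70.6%

70.6%


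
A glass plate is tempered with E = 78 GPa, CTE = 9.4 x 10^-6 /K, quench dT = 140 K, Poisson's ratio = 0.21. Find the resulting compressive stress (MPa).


Tempering stress: sigma = E * alpha * dT / (1 - nu)
  E (MPa) = 78 * 1000 = 78000
  Numerator = 78000 * (9.4 x 10^-6) * 140 = 102.648
  Denominator = 1 - 0.21 = 0.79
  sigma = 102.648 / 0.79 = 129.9 MPa

129.9 MPa
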